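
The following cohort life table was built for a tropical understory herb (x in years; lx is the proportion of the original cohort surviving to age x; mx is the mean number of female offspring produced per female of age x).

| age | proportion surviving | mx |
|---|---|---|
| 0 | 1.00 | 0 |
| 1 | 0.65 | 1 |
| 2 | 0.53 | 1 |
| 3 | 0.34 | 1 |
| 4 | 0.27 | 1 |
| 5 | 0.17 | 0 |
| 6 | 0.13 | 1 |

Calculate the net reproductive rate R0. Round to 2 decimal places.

lx·mx by age: 0, 0.65, 0.53, 0.34, 0.27, 0, 0.13
R0 = Σ lx·mx = 1.92 → 1.92

1.92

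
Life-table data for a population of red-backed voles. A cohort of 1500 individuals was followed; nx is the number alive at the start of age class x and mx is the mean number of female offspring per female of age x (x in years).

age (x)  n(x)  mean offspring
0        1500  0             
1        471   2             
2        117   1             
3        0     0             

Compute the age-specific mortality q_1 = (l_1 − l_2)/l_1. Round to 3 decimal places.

lx = nx/n0 = nx/1500: 1, 0.314, 0.078, 0
q_1 = (l_1 − l_2) / l_1 = (0.314 − 0.078) / 0.314
     = 0.236 / 0.314 = 0.751592… → 0.752

0.752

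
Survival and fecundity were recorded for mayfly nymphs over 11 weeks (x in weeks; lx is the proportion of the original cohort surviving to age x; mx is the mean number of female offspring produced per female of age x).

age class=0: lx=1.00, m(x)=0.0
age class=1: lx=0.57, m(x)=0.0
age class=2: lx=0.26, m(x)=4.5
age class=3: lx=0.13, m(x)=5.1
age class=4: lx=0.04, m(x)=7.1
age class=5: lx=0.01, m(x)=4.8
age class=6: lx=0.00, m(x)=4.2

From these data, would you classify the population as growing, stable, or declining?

growing

R0 = Σ lx·mx = 0 + 0 + 1.17 + 0.663 + 0.284 + 0.048 + 0 = 2.165
R0 > 1, so the population is growing.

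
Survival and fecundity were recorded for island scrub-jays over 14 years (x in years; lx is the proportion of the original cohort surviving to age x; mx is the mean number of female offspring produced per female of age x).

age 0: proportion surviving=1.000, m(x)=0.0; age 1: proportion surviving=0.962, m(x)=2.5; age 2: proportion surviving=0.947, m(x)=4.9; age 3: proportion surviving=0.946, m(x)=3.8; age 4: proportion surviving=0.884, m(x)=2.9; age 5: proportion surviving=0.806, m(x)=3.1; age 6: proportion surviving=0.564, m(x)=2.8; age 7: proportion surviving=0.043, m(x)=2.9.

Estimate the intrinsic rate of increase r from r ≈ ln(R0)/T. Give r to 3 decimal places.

0.895

R0 = Σ lx·mx = 0 + 2.405 + 4.6403 + 3.5948 + 2.5636 + 2.4986 + 1.5792 + 0.1247 = 17.4062
Σ x·lx·mx = 55.5655; T = 55.5655/17.4062 = 3.19228…
r ≈ ln(R0)/T = ln(17.4062)/3.19228… = 0.89492… → 0.895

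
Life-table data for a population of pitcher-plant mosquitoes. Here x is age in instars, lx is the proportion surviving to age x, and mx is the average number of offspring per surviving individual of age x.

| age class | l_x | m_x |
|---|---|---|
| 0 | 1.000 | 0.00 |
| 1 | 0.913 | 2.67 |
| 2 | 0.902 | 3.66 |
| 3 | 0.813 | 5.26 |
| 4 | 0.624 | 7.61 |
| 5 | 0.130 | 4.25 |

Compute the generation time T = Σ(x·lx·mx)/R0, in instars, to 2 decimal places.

2.85

lx·mx: 0, 2.43771, 3.30132, 4.27638, 4.74864, 0.5525 → R0 = 15.31655
x·lx·mx: 0, 2.43771, 6.60264, 12.82914, 18.99456, 2.7625 → Σ = 43.62655
T = 43.62655 / 15.31655 = 2.848327… → 2.85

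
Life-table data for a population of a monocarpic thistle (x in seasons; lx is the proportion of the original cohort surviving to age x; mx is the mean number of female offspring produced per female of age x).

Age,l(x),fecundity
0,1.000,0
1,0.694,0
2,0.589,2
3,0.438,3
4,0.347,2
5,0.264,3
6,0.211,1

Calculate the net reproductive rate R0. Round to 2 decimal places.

4.19

lx·mx by age: 0, 0, 1.178, 1.314, 0.694, 0.792, 0.211
R0 = Σ lx·mx = 4.189 → 4.19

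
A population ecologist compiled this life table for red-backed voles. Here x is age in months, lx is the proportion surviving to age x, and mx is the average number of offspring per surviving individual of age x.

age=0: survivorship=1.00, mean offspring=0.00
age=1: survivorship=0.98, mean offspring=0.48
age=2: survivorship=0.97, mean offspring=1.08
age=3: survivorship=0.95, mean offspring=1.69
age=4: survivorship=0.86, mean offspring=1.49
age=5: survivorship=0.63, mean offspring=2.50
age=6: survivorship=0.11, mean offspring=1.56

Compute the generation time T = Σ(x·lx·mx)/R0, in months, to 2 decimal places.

3.48

lx·mx: 0, 0.4704, 1.0476, 1.6055, 1.2814, 1.575, 0.1716 → R0 = 6.1515
x·lx·mx: 0, 0.4704, 2.0952, 4.8165, 5.1256, 7.875, 1.0296 → Σ = 21.4123
T = 21.4123 / 6.1515 = 3.480826… → 3.48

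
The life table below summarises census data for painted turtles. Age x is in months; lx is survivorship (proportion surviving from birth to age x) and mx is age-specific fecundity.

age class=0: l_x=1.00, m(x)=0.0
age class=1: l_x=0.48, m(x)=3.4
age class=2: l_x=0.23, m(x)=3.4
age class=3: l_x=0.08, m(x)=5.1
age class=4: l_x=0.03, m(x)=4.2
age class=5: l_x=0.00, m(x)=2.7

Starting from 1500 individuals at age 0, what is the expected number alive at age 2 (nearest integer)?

Expected survivors = N0 · l_2 = 1500 × 0.23 = 345 → 345

345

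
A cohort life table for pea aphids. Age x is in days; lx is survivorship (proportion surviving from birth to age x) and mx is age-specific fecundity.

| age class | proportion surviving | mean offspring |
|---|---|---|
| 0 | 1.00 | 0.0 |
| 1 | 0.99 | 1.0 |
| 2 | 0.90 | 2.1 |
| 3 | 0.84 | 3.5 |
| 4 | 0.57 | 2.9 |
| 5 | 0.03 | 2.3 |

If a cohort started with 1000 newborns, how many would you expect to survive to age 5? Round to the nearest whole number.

30

Expected survivors = N0 · l_5 = 1000 × 0.03 = 30 → 30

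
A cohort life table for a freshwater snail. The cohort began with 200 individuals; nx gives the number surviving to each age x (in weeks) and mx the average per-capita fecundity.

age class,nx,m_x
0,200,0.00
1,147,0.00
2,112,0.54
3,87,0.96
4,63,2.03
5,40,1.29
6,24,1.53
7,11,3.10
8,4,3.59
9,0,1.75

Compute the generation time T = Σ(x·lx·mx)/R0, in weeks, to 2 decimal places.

lx = nx/n0 = nx/200: 1, 0.735, 0.56, 0.435, 0.315, 0.2, 0.12, 0.055, 0.02, 0
lx·mx: 0, 0, 0.3024, 0.4176, 0.63945, 0.258, 0.1836, 0.1705, 0.0718, 0 → R0 = 2.04335
x·lx·mx: 0, 0, 0.6048, 1.2528, 2.5578, 1.29, 1.1016, 1.1935, 0.5744, 0 → Σ = 8.5749
T = 8.5749 / 2.04335 = 4.196491… → 4.20

4.20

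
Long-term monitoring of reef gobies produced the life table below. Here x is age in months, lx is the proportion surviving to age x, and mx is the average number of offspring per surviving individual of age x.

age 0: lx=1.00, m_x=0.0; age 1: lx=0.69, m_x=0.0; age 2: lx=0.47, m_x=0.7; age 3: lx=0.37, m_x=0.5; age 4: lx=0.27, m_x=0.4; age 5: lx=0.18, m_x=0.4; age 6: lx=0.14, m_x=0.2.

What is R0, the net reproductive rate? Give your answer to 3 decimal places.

0.722

lx·mx by age: 0, 0, 0.329, 0.185, 0.108, 0.072, 0.028
R0 = Σ lx·mx = 0.722 → 0.722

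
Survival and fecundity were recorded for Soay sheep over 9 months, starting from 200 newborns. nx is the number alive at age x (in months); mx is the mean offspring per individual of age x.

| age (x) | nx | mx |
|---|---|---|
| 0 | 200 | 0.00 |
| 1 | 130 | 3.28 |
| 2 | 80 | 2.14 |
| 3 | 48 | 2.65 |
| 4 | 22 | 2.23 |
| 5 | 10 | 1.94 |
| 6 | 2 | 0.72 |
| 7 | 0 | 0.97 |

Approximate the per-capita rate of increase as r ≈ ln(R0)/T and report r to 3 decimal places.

lx = nx/n0 = nx/200: 1, 0.65, 0.4, 0.24, 0.11, 0.05, 0.01, 0
R0 = Σ lx·mx = 0 + 2.132 + 0.856 + 0.636 + 0.2453 + 0.097 + 0.0072 + 0 = 3.9735
Σ x·lx·mx = 7.2614; T = 7.2614/3.9735 = 1.82746…
r ≈ ln(R0)/T = ln(3.9735)/1.82746… = 0.75495… → 0.755

0.755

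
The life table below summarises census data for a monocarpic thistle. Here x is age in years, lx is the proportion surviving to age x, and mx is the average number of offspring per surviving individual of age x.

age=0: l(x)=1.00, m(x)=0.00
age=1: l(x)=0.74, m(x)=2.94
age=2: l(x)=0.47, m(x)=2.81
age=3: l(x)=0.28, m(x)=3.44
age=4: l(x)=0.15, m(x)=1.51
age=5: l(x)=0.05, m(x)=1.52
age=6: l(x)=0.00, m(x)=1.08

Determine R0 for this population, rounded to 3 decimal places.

4.762

lx·mx by age: 0, 2.1756, 1.3207, 0.9632, 0.2265, 0.076, 0
R0 = Σ lx·mx = 4.762 → 4.762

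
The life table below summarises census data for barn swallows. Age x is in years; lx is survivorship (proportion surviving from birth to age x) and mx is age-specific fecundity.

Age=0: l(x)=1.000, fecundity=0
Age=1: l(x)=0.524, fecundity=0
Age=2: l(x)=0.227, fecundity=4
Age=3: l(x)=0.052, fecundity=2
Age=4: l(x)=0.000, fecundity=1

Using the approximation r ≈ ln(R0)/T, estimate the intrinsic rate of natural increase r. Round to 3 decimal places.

R0 = Σ lx·mx = 0 + 0 + 0.908 + 0.104 + 0 = 1.012
Σ x·lx·mx = 2.128; T = 2.128/1.012 = 2.10277…
r ≈ ln(R0)/T = ln(1.012)/2.10277… = 0.00567… → 0.006

0.006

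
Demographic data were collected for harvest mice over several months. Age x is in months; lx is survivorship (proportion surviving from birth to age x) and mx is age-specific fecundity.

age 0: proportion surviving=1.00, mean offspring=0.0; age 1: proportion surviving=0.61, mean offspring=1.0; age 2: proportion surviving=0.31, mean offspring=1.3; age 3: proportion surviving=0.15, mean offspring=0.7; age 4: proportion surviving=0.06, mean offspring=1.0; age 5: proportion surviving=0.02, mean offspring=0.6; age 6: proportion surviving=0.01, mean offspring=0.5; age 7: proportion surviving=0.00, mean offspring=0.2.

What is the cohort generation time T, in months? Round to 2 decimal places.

1.72

lx·mx: 0, 0.61, 0.403, 0.105, 0.06, 0.012, 0.005, 0 → R0 = 1.195
x·lx·mx: 0, 0.61, 0.806, 0.315, 0.24, 0.06, 0.03, 0 → Σ = 2.061
T = 2.061 / 1.195 = 1.724686… → 1.72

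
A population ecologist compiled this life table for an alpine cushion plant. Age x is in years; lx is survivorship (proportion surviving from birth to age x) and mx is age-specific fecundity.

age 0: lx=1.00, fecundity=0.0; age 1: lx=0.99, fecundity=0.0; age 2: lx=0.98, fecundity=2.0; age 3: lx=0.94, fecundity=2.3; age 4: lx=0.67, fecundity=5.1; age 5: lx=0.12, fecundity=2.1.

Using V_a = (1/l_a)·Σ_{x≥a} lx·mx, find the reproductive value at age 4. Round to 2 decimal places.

5.48

lx·mx for x ≥ 4: 3.417, 0.252 → sum = 3.669
V_4 = 3.669 / l_4 = 3.669 / 0.67 = 5.476119… → 5.48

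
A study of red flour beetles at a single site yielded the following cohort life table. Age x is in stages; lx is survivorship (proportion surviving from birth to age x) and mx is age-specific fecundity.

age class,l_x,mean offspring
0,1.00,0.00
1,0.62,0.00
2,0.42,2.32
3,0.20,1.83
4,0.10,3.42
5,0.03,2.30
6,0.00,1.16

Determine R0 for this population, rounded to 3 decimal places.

lx·mx by age: 0, 0, 0.9744, 0.366, 0.342, 0.069, 0
R0 = Σ lx·mx = 1.7514 → 1.751

1.751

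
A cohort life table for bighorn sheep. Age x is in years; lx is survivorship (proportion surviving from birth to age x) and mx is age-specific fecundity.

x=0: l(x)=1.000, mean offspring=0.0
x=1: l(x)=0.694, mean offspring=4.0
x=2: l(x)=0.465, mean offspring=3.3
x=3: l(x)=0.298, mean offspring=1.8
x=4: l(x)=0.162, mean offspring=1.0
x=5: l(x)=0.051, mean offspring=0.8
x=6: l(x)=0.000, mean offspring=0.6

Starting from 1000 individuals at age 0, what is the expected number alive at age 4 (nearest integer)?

162

Expected survivors = N0 · l_4 = 1000 × 0.162 = 162 → 162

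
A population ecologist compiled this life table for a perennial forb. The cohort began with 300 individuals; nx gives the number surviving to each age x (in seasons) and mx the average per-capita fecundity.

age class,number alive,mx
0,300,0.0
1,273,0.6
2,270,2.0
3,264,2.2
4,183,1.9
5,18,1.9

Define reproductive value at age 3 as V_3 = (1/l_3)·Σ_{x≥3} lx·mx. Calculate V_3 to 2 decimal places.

3.65

lx = nx/n0 = nx/300: 1, 0.91, 0.9, 0.88, 0.61, 0.06
lx·mx for x ≥ 3: 1.936, 1.159, 0.114 → sum = 3.209
V_3 = 3.209 / l_3 = 3.209 / 0.88 = 3.646591… → 3.65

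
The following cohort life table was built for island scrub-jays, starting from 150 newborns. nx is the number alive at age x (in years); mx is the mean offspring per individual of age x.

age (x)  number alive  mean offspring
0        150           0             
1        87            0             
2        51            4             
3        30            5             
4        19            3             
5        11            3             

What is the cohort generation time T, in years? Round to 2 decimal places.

lx = nx/n0 = nx/150: 1, 0.58, 0.34, 0.2, 0.12667…, 0.07333…
lx·mx: 0, 0, 1.36, 1, 0.38…, 0.22… → R0 = 2.96…
x·lx·mx: 0, 0, 2.72, 3, 1.52…, 1.1… → Σ = 8.34…
T = 8.34… / 2.96… = 2.817568… → 2.82

2.82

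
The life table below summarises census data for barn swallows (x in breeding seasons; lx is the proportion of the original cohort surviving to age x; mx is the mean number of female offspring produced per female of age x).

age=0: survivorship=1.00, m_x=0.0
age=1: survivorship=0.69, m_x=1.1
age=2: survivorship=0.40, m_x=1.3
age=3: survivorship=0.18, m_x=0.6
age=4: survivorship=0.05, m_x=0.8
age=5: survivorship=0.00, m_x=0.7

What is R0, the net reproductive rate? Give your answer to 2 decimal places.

1.43

lx·mx by age: 0, 0.759, 0.52, 0.108, 0.04, 0
R0 = Σ lx·mx = 1.427 → 1.43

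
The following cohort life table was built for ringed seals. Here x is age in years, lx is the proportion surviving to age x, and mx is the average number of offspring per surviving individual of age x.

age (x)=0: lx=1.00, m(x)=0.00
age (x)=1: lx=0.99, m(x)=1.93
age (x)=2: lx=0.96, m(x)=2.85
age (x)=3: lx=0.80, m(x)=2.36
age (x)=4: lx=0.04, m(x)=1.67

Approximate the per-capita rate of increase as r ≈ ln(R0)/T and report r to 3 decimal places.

R0 = Σ lx·mx = 0 + 1.9107 + 2.736 + 1.888 + 0.0668 = 6.6015
Σ x·lx·mx = 13.3139; T = 13.3139/6.6015 = 2.0168…
r ≈ ln(R0)/T = ln(6.6015)/2.0168… = 0.93579… → 0.936

0.936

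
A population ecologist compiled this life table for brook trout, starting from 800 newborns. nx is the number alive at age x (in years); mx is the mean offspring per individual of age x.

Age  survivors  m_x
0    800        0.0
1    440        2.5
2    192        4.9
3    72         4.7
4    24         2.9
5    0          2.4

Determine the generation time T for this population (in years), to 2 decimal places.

1.75

lx = nx/n0 = nx/800: 1, 0.55, 0.24, 0.09, 0.03, 0
lx·mx: 0, 1.375, 1.176, 0.423, 0.087, 0 → R0 = 3.061
x·lx·mx: 0, 1.375, 2.352, 1.269, 0.348, 0 → Σ = 5.344
T = 5.344 / 3.061 = 1.745835… → 1.75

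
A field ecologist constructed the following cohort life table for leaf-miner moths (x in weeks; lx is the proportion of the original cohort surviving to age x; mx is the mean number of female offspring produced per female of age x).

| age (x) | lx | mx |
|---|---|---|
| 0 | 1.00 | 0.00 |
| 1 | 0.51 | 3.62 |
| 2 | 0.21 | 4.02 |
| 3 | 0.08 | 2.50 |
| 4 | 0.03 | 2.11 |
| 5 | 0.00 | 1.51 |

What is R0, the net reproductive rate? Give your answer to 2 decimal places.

lx·mx by age: 0, 1.8462, 0.8442, 0.2, 0.0633, 0
R0 = Σ lx·mx = 2.9537 → 2.95

2.95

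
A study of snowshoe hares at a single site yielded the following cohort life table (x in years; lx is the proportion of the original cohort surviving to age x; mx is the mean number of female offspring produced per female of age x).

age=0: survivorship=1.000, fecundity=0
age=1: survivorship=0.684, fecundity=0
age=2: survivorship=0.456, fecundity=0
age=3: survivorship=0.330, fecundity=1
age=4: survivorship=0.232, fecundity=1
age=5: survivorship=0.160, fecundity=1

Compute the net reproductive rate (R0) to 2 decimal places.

0.72

lx·mx by age: 0, 0, 0, 0.33, 0.232, 0.16
R0 = Σ lx·mx = 0.722 → 0.72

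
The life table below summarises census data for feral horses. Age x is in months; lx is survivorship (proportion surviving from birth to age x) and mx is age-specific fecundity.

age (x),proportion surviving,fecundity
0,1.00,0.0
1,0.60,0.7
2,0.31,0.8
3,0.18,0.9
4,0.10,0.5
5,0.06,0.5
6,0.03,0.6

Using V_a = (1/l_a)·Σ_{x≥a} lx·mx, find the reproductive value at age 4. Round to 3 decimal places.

0.980

lx·mx for x ≥ 4: 0.05, 0.03, 0.018 → sum = 0.098
V_4 = 0.098 / l_4 = 0.098 / 0.1 = 0.98 → 0.980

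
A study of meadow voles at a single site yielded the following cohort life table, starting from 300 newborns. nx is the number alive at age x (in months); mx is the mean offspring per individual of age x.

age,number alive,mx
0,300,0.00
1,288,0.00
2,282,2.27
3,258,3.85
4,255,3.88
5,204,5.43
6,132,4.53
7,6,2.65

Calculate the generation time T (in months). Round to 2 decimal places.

4.02

lx = nx/n0 = nx/300: 1, 0.96, 0.94, 0.86, 0.85, 0.68, 0.44, 0.02
lx·mx: 0, 0, 2.1338, 3.311, 3.298, 3.6924, 1.9932, 0.053 → R0 = 14.4814
x·lx·mx: 0, 0, 4.2676, 9.933, 13.192, 18.462, 11.9592, 0.371 → Σ = 58.1848
T = 58.1848 / 14.4814 = 4.017899… → 4.02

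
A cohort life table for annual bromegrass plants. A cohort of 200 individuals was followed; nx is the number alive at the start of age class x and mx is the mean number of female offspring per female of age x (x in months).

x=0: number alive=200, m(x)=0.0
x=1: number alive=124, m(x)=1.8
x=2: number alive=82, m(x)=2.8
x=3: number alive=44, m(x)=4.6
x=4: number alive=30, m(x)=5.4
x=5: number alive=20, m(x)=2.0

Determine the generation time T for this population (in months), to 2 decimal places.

lx = nx/n0 = nx/200: 1, 0.62, 0.41, 0.22, 0.15, 0.1
lx·mx: 0, 1.116, 1.148, 1.012, 0.81, 0.2 → R0 = 4.286
x·lx·mx: 0, 1.116, 2.296, 3.036, 3.24, 1 → Σ = 10.688
T = 10.688 / 4.286 = 2.4937… → 2.49

2.49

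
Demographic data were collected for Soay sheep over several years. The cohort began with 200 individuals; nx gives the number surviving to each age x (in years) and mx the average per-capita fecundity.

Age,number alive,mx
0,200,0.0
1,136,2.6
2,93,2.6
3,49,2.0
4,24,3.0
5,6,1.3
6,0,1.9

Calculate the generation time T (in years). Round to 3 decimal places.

lx = nx/n0 = nx/200: 1, 0.68, 0.465, 0.245, 0.12, 0.03, 0
lx·mx: 0, 1.768, 1.209, 0.49, 0.36, 0.039, 0 → R0 = 3.866
x·lx·mx: 0, 1.768, 2.418, 1.47, 1.44, 0.195, 0 → Σ = 7.291
T = 7.291 / 3.866 = 1.885929… → 1.886

1.886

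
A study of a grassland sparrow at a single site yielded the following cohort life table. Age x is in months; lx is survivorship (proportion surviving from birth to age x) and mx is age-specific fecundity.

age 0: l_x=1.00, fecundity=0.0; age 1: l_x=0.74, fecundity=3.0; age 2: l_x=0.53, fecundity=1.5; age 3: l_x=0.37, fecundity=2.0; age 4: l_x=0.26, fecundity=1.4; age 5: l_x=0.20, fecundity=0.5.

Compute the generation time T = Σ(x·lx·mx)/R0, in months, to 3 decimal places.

lx·mx: 0, 2.22, 0.795, 0.74, 0.364, 0.1 → R0 = 4.219
x·lx·mx: 0, 2.22, 1.59, 2.22, 1.456, 0.5 → Σ = 7.986
T = 7.986 / 4.219 = 1.892866… → 1.893

1.893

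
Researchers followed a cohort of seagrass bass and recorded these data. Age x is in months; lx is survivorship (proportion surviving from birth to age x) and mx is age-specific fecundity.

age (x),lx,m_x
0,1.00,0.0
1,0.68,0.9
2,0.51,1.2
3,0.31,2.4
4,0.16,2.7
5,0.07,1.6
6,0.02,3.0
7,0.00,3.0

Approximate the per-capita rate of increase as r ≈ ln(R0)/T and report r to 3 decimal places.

0.362

R0 = Σ lx·mx = 0 + 0.612 + 0.612 + 0.744 + 0.432 + 0.112 + 0.06 + 0 = 2.572
Σ x·lx·mx = 6.716; T = 6.716/2.572 = 2.6112…
r ≈ ln(R0)/T = ln(2.572)/2.6112… = 0.36178… → 0.362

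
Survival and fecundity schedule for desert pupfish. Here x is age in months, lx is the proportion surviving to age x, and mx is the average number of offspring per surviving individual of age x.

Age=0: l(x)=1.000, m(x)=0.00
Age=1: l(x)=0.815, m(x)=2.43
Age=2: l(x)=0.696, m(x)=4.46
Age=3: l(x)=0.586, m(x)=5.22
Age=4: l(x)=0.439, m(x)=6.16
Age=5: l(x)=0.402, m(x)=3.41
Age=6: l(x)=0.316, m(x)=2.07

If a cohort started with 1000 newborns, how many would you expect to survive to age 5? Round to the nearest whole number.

Expected survivors = N0 · l_5 = 1000 × 0.402 = 402 → 402

402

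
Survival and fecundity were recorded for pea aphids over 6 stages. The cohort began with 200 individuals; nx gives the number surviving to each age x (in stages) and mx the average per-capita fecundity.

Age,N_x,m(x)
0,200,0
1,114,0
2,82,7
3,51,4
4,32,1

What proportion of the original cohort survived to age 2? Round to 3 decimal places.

0.410

l_2 = n_2/n_0 = 82/200 = 0.41 → 0.410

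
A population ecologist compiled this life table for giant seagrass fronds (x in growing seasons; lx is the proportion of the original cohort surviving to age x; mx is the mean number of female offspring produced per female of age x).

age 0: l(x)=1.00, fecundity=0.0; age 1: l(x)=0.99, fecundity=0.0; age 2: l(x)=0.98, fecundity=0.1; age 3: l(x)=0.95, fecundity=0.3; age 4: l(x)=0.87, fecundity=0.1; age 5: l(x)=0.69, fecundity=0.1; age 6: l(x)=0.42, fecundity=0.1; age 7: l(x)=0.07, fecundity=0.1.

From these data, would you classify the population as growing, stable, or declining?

declining

R0 = Σ lx·mx = 0 + 0 + 0.098 + 0.285 + 0.087 + 0.069 + 0.042 + 0.007 = 0.588
R0 < 1, so the population is declining.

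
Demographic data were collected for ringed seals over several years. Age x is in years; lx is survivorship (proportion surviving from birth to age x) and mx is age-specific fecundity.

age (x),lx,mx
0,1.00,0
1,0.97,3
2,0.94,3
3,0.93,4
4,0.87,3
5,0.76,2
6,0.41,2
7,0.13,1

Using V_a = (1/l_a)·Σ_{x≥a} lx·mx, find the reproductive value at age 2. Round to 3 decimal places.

lx·mx for x ≥ 2: 2.82, 3.72, 2.61, 1.52, 0.82, 0.13 → sum = 11.62
V_2 = 11.62 / l_2 = 11.62 / 0.94 = 12.361702… → 12.362

12.362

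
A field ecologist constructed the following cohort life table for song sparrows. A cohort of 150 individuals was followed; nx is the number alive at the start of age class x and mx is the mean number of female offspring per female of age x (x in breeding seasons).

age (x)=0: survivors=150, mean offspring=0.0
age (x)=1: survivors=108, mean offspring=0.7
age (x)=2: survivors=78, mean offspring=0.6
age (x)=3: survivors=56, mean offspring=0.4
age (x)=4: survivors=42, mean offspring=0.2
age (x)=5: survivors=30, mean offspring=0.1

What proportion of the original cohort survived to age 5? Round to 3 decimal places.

0.200

l_5 = n_5/n_0 = 30/150 = 0.2 → 0.200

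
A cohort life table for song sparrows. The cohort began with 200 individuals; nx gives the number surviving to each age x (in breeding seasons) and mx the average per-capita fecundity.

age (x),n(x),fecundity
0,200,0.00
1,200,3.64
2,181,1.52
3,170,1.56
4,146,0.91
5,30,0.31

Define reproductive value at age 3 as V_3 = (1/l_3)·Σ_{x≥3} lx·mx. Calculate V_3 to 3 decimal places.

2.396

lx = nx/n0 = nx/200: 1, 1, 0.905, 0.85, 0.73, 0.15
lx·mx for x ≥ 3: 1.326, 0.6643, 0.0465 → sum = 2.0368
V_3 = 2.0368 / l_3 = 2.0368 / 0.85 = 2.396235… → 2.396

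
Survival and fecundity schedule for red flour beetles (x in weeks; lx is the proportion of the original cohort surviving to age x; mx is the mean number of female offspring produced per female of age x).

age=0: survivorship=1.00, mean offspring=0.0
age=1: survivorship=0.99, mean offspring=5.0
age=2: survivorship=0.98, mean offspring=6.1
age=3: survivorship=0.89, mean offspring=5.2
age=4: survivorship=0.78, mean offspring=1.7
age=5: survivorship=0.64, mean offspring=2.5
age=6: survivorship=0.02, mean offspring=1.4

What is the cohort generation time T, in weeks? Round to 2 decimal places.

lx·mx: 0, 4.95, 5.978, 4.628, 1.326, 1.6, 0.028 → R0 = 18.51
x·lx·mx: 0, 4.95, 11.956, 13.884, 5.304, 8, 0.168 → Σ = 44.262
T = 44.262 / 18.51 = 2.391248… → 2.39

2.39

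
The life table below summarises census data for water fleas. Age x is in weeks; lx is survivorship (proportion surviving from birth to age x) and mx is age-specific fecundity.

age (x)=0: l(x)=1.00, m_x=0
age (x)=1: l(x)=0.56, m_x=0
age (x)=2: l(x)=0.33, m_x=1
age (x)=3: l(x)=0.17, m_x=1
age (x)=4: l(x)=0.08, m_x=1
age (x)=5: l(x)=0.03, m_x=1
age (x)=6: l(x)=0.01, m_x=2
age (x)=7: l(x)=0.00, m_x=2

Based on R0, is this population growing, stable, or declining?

declining

R0 = Σ lx·mx = 0 + 0 + 0.33 + 0.17 + 0.08 + 0.03 + 0.02 + 0 = 0.63
R0 < 1, so the population is declining.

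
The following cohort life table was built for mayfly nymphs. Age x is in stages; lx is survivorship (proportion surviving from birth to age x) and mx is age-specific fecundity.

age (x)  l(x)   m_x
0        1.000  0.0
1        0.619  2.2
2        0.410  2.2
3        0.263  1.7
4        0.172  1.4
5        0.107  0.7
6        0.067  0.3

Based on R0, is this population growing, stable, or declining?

growing

R0 = Σ lx·mx = 0 + 1.3618 + 0.902 + 0.4471 + 0.2408 + 0.0749 + 0.0201 = 3.0467
R0 > 1, so the population is growing.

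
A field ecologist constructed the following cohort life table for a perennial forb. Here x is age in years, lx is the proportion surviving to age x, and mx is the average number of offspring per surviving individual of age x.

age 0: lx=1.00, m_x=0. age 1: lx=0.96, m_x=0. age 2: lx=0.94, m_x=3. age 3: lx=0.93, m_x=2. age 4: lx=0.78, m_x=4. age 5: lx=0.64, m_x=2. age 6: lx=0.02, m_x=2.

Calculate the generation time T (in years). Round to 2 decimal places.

lx·mx: 0, 0, 2.82, 1.86, 3.12, 1.28, 0.04 → R0 = 9.12
x·lx·mx: 0, 0, 5.64, 5.58, 12.48, 6.4, 0.24 → Σ = 30.34
T = 30.34 / 9.12 = 3.326754… → 3.33

3.33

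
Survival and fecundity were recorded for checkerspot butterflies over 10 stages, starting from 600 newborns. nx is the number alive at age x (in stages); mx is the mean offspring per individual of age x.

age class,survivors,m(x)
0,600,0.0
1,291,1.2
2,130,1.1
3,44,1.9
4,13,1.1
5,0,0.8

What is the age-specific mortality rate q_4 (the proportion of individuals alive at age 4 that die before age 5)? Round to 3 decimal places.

lx = nx/n0 = nx/600: 1, 0.485, 0.21667…, 0.07333…, 0.02167…, 0
q_4 = (l_4 − l_5) / l_4 = (0.021667… − 0) / 0.021667…
     = 0.021667… / 0.021667… = 1 → 1.000

1.000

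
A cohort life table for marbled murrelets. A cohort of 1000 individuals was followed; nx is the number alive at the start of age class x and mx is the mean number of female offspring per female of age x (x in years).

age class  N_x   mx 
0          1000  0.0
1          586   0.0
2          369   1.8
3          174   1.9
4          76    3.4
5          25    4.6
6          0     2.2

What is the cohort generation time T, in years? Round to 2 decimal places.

2.87

lx = nx/n0 = nx/1000: 1, 0.586, 0.369, 0.174, 0.076, 0.025, 0
lx·mx: 0, 0, 0.6642, 0.3306, 0.2584, 0.115, 0 → R0 = 1.3682
x·lx·mx: 0, 0, 1.3284, 0.9918, 1.0336, 0.575, 0 → Σ = 3.9288
T = 3.9288 / 1.3682 = 2.87151… → 2.87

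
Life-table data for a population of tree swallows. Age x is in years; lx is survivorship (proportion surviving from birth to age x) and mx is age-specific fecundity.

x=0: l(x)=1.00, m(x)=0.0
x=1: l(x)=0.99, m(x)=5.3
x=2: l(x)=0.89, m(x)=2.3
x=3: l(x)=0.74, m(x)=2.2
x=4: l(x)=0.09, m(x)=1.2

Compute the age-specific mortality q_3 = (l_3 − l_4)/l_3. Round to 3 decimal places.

0.878

q_3 = (l_3 − l_4) / l_3 = (0.74 − 0.09) / 0.74
     = 0.65 / 0.74 = 0.878378… → 0.878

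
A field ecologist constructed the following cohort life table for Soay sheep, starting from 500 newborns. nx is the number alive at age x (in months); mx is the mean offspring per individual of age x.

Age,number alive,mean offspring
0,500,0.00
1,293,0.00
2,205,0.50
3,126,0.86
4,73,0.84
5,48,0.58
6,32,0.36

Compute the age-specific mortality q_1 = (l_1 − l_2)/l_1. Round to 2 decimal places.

lx = nx/n0 = nx/500: 1, 0.586, 0.41, 0.252, 0.146, 0.096, 0.064
q_1 = (l_1 − l_2) / l_1 = (0.586 − 0.41) / 0.586
     = 0.176 / 0.586 = 0.300341… → 0.30

0.30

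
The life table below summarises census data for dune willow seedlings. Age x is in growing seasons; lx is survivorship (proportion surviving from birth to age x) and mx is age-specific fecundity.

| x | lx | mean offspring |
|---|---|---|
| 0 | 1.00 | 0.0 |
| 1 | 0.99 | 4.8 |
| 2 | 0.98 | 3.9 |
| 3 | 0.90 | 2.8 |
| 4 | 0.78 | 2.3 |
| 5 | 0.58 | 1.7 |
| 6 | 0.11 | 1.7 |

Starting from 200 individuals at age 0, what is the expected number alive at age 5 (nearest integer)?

116

Expected survivors = N0 · l_5 = 200 × 0.58 = 116 → 116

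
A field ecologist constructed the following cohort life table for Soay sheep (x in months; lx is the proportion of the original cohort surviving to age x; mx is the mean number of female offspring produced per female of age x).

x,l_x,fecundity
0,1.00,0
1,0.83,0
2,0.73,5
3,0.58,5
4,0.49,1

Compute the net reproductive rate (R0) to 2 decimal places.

lx·mx by age: 0, 0, 3.65, 2.9, 0.49
R0 = Σ lx·mx = 7.04 → 7.04

7.04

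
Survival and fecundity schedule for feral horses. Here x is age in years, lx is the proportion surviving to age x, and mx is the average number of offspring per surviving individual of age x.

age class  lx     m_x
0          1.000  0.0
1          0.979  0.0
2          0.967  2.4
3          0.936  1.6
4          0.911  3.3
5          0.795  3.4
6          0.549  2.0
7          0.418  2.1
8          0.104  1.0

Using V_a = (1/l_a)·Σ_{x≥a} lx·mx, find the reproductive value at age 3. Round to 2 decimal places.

lx·mx for x ≥ 3: 1.4976, 3.0063, 2.703, 1.098, 0.8778, 0.104 → sum = 9.2867
V_3 = 9.2867 / l_3 = 9.2867 / 0.936 = 9.921688… → 9.92

9.92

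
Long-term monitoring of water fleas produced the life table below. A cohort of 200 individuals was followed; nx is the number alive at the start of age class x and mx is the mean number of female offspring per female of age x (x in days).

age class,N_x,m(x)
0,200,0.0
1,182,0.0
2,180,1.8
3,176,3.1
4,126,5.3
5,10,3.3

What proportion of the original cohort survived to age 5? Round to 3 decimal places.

0.050

l_5 = n_5/n_0 = 10/200 = 0.05 → 0.050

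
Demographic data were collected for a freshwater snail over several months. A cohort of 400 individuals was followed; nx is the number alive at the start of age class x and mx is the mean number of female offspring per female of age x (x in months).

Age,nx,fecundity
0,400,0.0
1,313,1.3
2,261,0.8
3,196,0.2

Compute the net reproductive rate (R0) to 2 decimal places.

lx = nx/n0 = nx/400: 1, 0.7825, 0.6525, 0.49
lx·mx by age: 0, 1.01725, 0.522, 0.098
R0 = Σ lx·mx = 1.63725 → 1.64

1.64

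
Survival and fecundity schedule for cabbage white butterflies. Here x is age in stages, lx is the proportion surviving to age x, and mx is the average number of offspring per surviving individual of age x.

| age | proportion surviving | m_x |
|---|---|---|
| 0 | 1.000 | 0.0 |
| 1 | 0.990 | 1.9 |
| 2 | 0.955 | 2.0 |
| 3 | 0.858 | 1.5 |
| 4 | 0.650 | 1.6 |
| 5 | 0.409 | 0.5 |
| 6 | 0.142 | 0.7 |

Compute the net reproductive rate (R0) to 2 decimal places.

6.42

lx·mx by age: 0, 1.881, 1.91, 1.287, 1.04, 0.2045, 0.0994
R0 = Σ lx·mx = 6.4219 → 6.42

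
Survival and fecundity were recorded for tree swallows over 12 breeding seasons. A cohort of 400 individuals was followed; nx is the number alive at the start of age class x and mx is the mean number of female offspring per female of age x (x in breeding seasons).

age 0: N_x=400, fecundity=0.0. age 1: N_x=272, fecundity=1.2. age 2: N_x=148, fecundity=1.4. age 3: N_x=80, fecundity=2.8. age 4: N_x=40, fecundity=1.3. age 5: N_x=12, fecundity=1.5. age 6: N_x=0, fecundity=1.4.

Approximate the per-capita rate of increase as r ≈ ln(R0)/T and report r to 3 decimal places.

lx = nx/n0 = nx/400: 1, 0.68, 0.37, 0.2, 0.1, 0.03, 0
R0 = Σ lx·mx = 0 + 0.816 + 0.518 + 0.56 + 0.13 + 0.045 + 0 = 2.069
Σ x·lx·mx = 4.277; T = 4.277/2.069 = 2.06718…
r ≈ ln(R0)/T = ln(2.069)/2.06718… = 0.35172… → 0.352

0.352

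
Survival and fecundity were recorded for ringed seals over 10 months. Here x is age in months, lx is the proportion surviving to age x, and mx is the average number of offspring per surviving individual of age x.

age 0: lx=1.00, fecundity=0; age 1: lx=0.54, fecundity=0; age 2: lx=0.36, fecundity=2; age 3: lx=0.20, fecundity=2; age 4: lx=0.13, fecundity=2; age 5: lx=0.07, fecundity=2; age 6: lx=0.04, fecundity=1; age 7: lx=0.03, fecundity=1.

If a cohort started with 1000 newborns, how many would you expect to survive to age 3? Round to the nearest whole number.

200

Expected survivors = N0 · l_3 = 1000 × 0.20 = 200 → 200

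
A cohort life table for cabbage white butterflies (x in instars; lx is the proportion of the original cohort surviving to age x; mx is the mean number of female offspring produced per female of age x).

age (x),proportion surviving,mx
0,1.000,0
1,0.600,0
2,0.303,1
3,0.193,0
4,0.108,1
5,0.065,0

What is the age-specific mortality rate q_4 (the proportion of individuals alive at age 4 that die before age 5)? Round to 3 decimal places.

0.398

q_4 = (l_4 − l_5) / l_4 = (0.108 − 0.065) / 0.108
     = 0.043 / 0.108 = 0.398148… → 0.398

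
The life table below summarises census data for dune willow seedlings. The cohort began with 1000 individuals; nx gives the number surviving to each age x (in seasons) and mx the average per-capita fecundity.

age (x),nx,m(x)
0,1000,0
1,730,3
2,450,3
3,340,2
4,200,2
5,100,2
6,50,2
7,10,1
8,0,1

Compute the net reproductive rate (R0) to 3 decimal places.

lx = nx/n0 = nx/1000: 1, 0.73, 0.45, 0.34, 0.2, 0.1, 0.05, 0.01, 0
lx·mx by age: 0, 2.19, 1.35, 0.68, 0.4, 0.2, 0.1, 0.01, 0
R0 = Σ lx·mx = 4.93 → 4.930

4.930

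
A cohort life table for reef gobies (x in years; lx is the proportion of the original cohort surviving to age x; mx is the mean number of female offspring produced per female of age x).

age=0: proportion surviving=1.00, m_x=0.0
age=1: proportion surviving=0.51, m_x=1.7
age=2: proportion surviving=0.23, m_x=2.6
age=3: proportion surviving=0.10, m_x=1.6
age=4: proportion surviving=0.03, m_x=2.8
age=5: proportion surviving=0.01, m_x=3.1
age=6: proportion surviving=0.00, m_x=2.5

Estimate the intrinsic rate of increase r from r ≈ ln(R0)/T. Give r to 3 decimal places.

R0 = Σ lx·mx = 0 + 0.867 + 0.598 + 0.16 + 0.084 + 0.031 + 0 = 1.74
Σ x·lx·mx = 3.034; T = 3.034/1.74 = 1.74368…
r ≈ ln(R0)/T = ln(1.74)/1.74368… = 0.31765… → 0.318

0.318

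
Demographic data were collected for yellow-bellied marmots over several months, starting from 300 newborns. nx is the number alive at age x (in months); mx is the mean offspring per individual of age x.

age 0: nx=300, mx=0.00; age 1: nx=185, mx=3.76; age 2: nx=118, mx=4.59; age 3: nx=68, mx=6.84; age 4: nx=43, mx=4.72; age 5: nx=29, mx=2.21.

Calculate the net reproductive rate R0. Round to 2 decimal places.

6.56

lx = nx/n0 = nx/300: 1, 0.61667…, 0.39333…, 0.22667…, 0.14333…, 0.09667…
lx·mx by age: 0, 2.318667…, 1.8054…, 1.5504…, 0.676533…, 0.213633…
R0 = Σ lx·mx = 6.564633… → 6.56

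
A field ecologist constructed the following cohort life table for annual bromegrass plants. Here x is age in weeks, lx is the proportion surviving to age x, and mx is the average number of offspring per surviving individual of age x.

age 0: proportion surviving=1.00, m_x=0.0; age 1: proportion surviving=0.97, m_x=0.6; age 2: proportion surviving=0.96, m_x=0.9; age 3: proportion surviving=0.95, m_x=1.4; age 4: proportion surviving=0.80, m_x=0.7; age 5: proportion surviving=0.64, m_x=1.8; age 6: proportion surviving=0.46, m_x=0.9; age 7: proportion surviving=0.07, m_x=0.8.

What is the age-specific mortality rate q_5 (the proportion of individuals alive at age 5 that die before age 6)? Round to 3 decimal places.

q_5 = (l_5 − l_6) / l_5 = (0.64 − 0.46) / 0.64
     = 0.18 / 0.64 = 0.28125 → 0.281

0.281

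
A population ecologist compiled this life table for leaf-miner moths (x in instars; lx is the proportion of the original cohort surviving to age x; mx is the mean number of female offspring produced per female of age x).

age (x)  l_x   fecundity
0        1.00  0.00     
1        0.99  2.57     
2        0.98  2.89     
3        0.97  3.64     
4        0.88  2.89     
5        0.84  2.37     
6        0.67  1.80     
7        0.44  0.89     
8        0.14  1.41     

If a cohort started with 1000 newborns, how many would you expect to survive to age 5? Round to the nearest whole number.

Expected survivors = N0 · l_5 = 1000 × 0.84 = 840 → 840

840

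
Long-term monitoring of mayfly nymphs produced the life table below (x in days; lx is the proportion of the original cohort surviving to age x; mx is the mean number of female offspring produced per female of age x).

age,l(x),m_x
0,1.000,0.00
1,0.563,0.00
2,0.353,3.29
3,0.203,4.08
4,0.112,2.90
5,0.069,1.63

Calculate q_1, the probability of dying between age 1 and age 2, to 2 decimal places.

q_1 = (l_1 − l_2) / l_1 = (0.563 − 0.353) / 0.563
     = 0.21 / 0.563 = 0.373002… → 0.37

0.37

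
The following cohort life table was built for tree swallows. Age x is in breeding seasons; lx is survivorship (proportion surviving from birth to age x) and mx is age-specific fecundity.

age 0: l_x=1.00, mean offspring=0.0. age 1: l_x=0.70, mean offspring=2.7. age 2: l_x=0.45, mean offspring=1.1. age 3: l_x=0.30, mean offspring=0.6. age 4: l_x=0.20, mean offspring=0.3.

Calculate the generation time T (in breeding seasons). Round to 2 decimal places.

lx·mx: 0, 1.89, 0.495, 0.18, 0.06 → R0 = 2.625
x·lx·mx: 0, 1.89, 0.99, 0.54, 0.24 → Σ = 3.66
T = 3.66 / 2.625 = 1.394286… → 1.39

1.39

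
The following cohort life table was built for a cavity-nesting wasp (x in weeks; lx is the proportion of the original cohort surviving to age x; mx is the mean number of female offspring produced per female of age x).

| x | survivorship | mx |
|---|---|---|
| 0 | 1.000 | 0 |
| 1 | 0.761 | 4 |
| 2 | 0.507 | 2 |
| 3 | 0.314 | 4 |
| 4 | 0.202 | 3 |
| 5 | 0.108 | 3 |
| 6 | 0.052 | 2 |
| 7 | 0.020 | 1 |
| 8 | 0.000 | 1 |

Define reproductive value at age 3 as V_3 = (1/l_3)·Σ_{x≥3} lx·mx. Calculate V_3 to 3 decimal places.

7.357

lx·mx for x ≥ 3: 1.256, 0.606, 0.324, 0.104, 0.02, 0 → sum = 2.31
V_3 = 2.31 / l_3 = 2.31 / 0.314 = 7.356688… → 7.357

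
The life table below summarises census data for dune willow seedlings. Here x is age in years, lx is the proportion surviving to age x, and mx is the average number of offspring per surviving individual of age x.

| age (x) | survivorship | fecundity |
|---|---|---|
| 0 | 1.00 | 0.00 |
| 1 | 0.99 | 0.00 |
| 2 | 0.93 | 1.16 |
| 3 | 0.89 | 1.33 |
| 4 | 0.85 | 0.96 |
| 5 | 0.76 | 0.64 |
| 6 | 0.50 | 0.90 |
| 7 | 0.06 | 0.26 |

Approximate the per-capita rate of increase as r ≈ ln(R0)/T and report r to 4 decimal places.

R0 = Σ lx·mx = 0 + 0 + 1.0788 + 1.1837 + 0.816 + 0.4864 + 0.45 + 0.0156 = 4.0305
Σ x·lx·mx = 14.2139; T = 14.2139/4.0305 = 3.52658…
r ≈ ln(R0)/T = ln(4.0305)/3.52658… = 0.395252… → 0.3953

0.3953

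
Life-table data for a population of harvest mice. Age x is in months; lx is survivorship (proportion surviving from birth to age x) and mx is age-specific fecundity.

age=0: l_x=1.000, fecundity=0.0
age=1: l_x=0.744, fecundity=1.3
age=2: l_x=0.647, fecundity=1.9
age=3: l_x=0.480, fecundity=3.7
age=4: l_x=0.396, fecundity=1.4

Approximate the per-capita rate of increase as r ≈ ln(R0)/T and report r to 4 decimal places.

R0 = Σ lx·mx = 0 + 0.9672 + 1.2293 + 1.776 + 0.5544 = 4.5269
Σ x·lx·mx = 10.9714; T = 10.9714/4.5269 = 2.4236…
r ≈ ln(R0)/T = ln(4.5269)/2.4236… = 0.623055… → 0.6231

0.6231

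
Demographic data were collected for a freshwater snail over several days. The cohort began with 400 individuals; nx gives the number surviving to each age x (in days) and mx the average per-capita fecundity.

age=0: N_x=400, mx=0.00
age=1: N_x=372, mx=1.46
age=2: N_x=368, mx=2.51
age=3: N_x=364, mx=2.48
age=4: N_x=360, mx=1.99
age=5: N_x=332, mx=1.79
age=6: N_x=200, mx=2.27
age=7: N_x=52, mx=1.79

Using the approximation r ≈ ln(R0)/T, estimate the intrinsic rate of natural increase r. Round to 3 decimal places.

0.696

lx = nx/n0 = nx/400: 1, 0.93, 0.92, 0.91, 0.9, 0.83, 0.5, 0.13
R0 = Σ lx·mx = 0 + 1.3578 + 2.3092 + 2.2568 + 1.791 + 1.4857 + 1.135 + 0.2327 = 10.5682
Σ x·lx·mx = 35.778; T = 35.778/10.5682 = 3.38544…
r ≈ ln(R0)/T = ln(10.5682)/3.38544… = 0.69647… → 0.696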